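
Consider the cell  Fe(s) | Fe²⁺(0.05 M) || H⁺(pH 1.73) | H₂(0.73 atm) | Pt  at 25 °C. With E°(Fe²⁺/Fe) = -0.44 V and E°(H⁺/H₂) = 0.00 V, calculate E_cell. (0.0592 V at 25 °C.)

The hydrogen couple is the cathode, so E°_cell = 0.44 V; n = 2.
[H⁺] = 10^(−1.73) = 0.019 M, and Q = [Fe²⁺]·P(H₂) / [H⁺]^2 = 105.
E = E° − (0.0592/2) log Q = 0.44 − (0.0592/2)(2.022) = 0.380 V.

0.38 V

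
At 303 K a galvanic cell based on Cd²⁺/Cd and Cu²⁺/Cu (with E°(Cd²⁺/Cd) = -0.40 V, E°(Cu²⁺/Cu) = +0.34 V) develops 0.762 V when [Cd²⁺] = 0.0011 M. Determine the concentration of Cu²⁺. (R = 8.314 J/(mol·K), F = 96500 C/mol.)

0.0059 M

From the Nernst equation, ln Q = nF(E° − E)/RT = 2×96500×(0.74 − 0.762)/(8.314×303) = -1.685, so Q = 0.185.
With Q = [Cd²⁺]/[Cu²⁺] and the known concentrations, [Cu²⁺] in the denominator gives [Cu²⁺] = 0.0059 M.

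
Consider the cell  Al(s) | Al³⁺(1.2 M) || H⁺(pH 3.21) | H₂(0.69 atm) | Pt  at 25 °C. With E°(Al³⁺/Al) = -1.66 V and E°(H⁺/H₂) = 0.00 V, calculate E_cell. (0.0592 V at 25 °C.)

1.47 V

The hydrogen couple is the cathode, so E°_cell = 1.66 V; n = 6.
[H⁺] = 10^(−3.21) = 6.2 × 10^-4 M, and Q = [Al³⁺]^2·P(H₂)^3 / [H⁺]^6 = 8.61 × 10^18.
E = E° − (0.0592/6) log Q = 1.66 − (0.0592/6)(18.935) = 1.473 V.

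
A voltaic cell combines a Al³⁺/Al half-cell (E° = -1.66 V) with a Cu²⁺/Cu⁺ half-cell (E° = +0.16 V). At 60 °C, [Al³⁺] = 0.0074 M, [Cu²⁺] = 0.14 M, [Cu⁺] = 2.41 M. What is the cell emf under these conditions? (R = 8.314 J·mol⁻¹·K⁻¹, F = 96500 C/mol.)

The Cu²⁺/Cu⁺ couple has the higher reduction potential and acts as the cathode, so E°_cell = +0.16 − (-1.66) = 1.82 V.
Balancing electrons gives n = 3; the reaction quotient is Q = [Al³⁺]·[Cu⁺]^3/[Cu²⁺]^3 = 37.7.
E = E° − (RT/nF) ln Q = 1.82 − (8.314×333)/(3×96500) × (3.631) = 1.820 − 0.035 = 1.785 V.

1.79 V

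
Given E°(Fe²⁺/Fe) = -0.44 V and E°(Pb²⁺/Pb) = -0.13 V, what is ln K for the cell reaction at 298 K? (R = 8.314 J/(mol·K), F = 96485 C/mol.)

E°_cell = -0.13 − (-0.44) = 0.31 V, with n = 2 electrons transferred.
At equilibrium E = 0, so the Nernst equation gives ln K = nFE°/RT = (2)(96485)(0.31)/((8.314)(298)) = 24.14.

ln K = 24.1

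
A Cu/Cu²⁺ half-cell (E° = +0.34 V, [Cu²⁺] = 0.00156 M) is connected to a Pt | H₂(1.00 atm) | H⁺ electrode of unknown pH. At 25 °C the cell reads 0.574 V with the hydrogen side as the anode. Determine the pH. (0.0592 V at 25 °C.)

E°_cell = 0.34 V and n = 2.
log Q = n(E° − E)/0.0592 = 2×(0.34 − 0.574)/0.0592 = -7.905.
With Q = [H⁺]^2 / ([Cu²⁺]·P(H₂)), solving for [H⁺] gives log[H⁺] = -5.356, so pH = 5.36.

pH = 5.36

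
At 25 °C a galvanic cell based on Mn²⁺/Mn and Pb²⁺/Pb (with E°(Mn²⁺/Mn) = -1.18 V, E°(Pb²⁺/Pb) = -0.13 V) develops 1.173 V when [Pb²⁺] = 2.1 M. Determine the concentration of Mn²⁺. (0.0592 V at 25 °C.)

From the Nernst equation, log Q = n(E° − E)/0.0592 = 2(1.05 − 1.173)/0.0592 = -4.155, so Q = 6.99 × 10^-5.
With Q = [Mn²⁺]/[Pb²⁺] and the known concentrations, [Mn²⁺] in the numerator gives [Mn²⁺] = 1.5 × 10^-4 M.

1.5 × 10^-4 M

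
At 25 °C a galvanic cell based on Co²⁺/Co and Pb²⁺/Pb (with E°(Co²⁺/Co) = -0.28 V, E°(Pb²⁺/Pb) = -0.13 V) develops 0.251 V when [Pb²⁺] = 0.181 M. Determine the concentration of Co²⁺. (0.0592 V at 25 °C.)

From the Nernst equation, log Q = n(E° − E)/0.0592 = 2(0.15 − 0.251)/0.0592 = -3.412, so Q = 3.87 × 10^-4.
With Q = [Co²⁺]/[Pb²⁺] and the known concentrations, [Co²⁺] in the numerator gives [Co²⁺] = 7 × 10^-5 M.

7 × 10^-5 M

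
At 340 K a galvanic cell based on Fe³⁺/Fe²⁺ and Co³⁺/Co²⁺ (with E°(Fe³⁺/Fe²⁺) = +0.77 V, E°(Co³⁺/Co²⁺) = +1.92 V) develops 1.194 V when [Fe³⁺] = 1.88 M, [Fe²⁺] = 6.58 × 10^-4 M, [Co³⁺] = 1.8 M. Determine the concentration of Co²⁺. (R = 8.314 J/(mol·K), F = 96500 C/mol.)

1.4 × 10^-4 M

From the Nernst equation, ln Q = nF(E° − E)/RT = 1×96500×(1.15 − 1.194)/(8.314×340) = -1.502, so Q = 0.223.
With Q = [Fe³⁺]·[Co²⁺]/([Fe²⁺]·[Co³⁺]) and the known concentrations, [Co²⁺] in the numerator gives [Co²⁺] = 1.4 × 10^-4 M.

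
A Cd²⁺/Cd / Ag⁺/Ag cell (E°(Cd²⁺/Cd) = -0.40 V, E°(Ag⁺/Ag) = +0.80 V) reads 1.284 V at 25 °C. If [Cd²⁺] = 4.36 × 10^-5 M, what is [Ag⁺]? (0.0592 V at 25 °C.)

From the Nernst equation, log Q = n(E° − E)/0.0592 = 2(1.20 − 1.284)/0.0592 = -2.838, so Q = 0.00145.
With Q = [Cd²⁺]/[Ag⁺]^2 and the known concentrations, [Ag⁺]^2 in the denominator gives [Ag⁺] = 0.17 M.

0.17 M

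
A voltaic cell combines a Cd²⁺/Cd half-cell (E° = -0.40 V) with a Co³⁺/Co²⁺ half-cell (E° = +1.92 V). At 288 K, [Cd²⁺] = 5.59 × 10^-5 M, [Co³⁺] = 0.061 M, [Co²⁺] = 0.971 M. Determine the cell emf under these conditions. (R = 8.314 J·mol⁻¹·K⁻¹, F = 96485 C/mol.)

The Co³⁺/Co²⁺ couple has the higher reduction potential and acts as the cathode, so E°_cell = +1.92 − (-0.40) = 2.32 V.
Balancing electrons gives n = 2; the reaction quotient is Q = [Cd²⁺]·[Co²⁺]^2/[Co³⁺]^2 = 0.0142.
E = E° − (RT/nF) ln Q = 2.32 − (8.314×288)/(2×96485) × (-4.257) = 2.320 + 0.053 = 2.373 V.

2.37 V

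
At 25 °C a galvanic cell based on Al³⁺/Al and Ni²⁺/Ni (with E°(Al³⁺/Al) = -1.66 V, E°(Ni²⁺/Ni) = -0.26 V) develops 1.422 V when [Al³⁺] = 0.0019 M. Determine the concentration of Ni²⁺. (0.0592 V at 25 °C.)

0.085 M

From the Nernst equation, log Q = n(E° − E)/0.0592 = 6(1.40 − 1.422)/0.0592 = -2.230, so Q = 0.00589.
With Q = [Al³⁺]^2/[Ni²⁺]^3 and the known concentrations, [Ni²⁺]^3 in the denominator gives [Ni²⁺] = 0.085 M.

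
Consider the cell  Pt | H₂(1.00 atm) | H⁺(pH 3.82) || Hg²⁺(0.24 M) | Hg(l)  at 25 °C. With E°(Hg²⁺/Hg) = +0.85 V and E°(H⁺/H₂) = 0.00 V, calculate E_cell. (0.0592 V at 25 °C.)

The Hg²⁺/Hg couple is the cathode, so E°_cell = 0.85 V; n = 2.
[H⁺] = 10^(−3.82) = 1.5 × 10^-4 M, and Q = [H⁺]^2 / ([Hg²⁺]·P(H₂)) = 9.55 × 10^-8.
E = E° − (0.0592/2) log Q = 0.85 − (0.0592/2)(-7.020) = 1.058 V.

1.06 V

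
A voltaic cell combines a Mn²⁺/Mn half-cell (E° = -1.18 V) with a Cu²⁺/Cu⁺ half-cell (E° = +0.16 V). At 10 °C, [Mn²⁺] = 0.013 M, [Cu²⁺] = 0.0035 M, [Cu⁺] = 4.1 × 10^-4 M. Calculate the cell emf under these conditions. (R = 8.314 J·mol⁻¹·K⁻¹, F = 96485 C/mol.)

1.45 V

The Cu²⁺/Cu⁺ couple has the higher reduction potential and acts as the cathode, so E°_cell = +0.16 − (-1.18) = 1.34 V.
Balancing electrons gives n = 2; the reaction quotient is Q = [Mn²⁺]·[Cu⁺]^2/[Cu²⁺]^2 = 1.78 × 10^-4.
E = E° − (RT/nF) ln Q = 1.34 − (8.314×283)/(2×96485) × (-8.632) = 1.340 + 0.105 = 1.445 V.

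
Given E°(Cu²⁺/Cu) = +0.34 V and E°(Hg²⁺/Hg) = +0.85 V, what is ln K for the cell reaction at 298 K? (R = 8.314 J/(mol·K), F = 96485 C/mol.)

E°_cell = +0.85 − (+0.34) = 0.51 V, with n = 2 electrons transferred.
At equilibrium E = 0, so the Nernst equation gives ln K = nFE°/RT = (2)(96485)(0.51)/((8.314)(298)) = 39.72.

ln K = 39.7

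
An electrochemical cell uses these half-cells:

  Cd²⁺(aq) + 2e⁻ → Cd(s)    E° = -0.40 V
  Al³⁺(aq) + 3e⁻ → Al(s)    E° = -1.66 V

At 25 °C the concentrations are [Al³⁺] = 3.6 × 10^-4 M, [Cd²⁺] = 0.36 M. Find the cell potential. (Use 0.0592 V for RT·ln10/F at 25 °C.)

1.31 V

The Cd²⁺/Cd couple has the higher reduction potential and acts as the cathode, so E°_cell = -0.40 − (-1.66) = 1.26 V.
Balancing electrons gives n = 6; the reaction quotient is Q = [Al³⁺]^2/[Cd²⁺]^3 = 2.78 × 10^-6.
At 25 °C, E = E° − (0.0592/n) log Q = 1.26 − (0.0592/6)(-5.556) = 1.260 + 0.055 = 1.315 V.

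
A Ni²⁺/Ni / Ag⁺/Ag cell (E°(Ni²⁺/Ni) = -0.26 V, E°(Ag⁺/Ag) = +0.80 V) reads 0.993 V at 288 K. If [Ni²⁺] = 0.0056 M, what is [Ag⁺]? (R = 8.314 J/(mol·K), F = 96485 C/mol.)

From the Nernst equation, ln Q = nF(E° − E)/RT = 2×96485×(1.06 − 0.993)/(8.314×288) = 5.400, so Q = 221.
With Q = [Ni²⁺]/[Ag⁺]^2 and the known concentrations, [Ag⁺]^2 in the denominator gives [Ag⁺] = 0.005 M.

0.005 M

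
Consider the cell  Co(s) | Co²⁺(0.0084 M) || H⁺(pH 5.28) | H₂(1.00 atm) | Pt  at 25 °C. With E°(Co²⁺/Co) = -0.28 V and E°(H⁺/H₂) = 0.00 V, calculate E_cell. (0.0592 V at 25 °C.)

0.029 V

The hydrogen couple is the cathode, so E°_cell = 0.28 V; n = 2.
[H⁺] = 10^(−5.28) = 5.2 × 10^-6 M, and Q = [Co²⁺]·P(H₂) / [H⁺]^2 = 3.05 × 10^8.
E = E° − (0.0592/2) log Q = 0.28 − (0.0592/2)(8.484) = 0.029 V.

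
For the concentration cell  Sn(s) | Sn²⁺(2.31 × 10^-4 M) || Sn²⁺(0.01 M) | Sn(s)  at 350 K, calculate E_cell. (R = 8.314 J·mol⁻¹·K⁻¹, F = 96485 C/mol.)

Both half-cells are Sn²⁺/Sn, so E°_cell = 0. The concentrated side is the cathode; the cell reaction moves Sn²⁺ from high to low concentration with n = 2.
Q = [Sn²⁺]_dilute/[Sn²⁺]_conc = 2.31 × 10^-4/0.01 = 0.0231.
E = 0 − (RT/nF) ln Q = −((8.314×350)/(2×96485))(-3.768) = 0.0568 V.

0.057 V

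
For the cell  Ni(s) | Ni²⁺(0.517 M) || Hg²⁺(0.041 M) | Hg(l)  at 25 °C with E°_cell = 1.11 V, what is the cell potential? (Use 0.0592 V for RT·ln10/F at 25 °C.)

1.08 V

Balancing electrons gives n = 2; the reaction quotient is Q = [Ni²⁺]/[Hg²⁺] = 12.6.
At 25 °C, E = E° − (0.0592/n) log Q = 1.11 − (0.0592/2)(1.101) = 1.110 − 0.033 = 1.077 V.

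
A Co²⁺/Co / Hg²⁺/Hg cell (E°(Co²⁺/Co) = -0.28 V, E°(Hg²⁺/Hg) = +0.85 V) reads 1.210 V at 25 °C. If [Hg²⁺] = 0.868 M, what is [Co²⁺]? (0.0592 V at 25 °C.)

From the Nernst equation, log Q = n(E° − E)/0.0592 = 2(1.13 − 1.210)/0.0592 = -2.703, so Q = 0.00198.
With Q = [Co²⁺]/[Hg²⁺] and the known concentrations, [Co²⁺] in the numerator gives [Co²⁺] = 0.0017 M.

0.0017 M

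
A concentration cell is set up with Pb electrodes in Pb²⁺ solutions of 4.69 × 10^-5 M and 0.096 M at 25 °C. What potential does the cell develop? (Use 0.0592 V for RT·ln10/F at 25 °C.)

0.098 V

Both half-cells are Pb²⁺/Pb, so E°_cell = 0. The concentrated side is the cathode; the cell reaction moves Pb²⁺ from high to low concentration with n = 2.
Q = [Pb²⁺]_dilute/[Pb²⁺]_conc = 4.69 × 10^-5/0.096 = 4.89 × 10^-4.
E = 0 − (0.0592/2) log Q = −(0.0592/2)(-3.311) = 0.0980 V.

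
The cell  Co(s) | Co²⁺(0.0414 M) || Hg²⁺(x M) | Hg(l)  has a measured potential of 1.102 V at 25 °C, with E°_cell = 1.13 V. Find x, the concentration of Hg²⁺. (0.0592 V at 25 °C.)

0.0047 M

From the Nernst equation, log Q = n(E° − E)/0.0592 = 2(1.13 − 1.102)/0.0592 = 0.946, so Q = 8.83.
With Q = [Co²⁺]/[Hg²⁺] and the known concentrations, [Hg²⁺] in the denominator gives [Hg²⁺] = 0.0047 M.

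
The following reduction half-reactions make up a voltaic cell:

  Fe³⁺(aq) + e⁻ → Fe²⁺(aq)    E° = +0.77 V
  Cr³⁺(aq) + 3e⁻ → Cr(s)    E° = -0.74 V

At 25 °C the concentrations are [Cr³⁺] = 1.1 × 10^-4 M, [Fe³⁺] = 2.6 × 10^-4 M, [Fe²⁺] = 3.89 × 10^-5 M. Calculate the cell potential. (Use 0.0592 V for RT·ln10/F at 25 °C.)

1.64 V

The Fe³⁺/Fe²⁺ couple has the higher reduction potential and acts as the cathode, so E°_cell = +0.77 − (-0.74) = 1.51 V.
Balancing electrons gives n = 3; the reaction quotient is Q = [Cr³⁺]·[Fe²⁺]^3/[Fe³⁺]^3 = 3.68 × 10^-7.
At 25 °C, E = E° − (0.0592/n) log Q = 1.51 − (0.0592/3)(-6.434) = 1.510 + 0.127 = 1.637 V.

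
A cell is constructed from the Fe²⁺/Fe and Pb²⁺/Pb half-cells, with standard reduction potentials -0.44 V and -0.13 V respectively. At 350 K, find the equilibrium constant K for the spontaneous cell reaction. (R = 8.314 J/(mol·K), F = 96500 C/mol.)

8.5 × 10^8

E°_cell = -0.13 − (-0.44) = 0.31 V, with n = 2 electrons transferred.
At equilibrium E = 0, so the Nernst equation gives ln K = nFE°/RT = (2)(96500)(0.31)/((8.314)(350)) = 20.56.
K = e^20.56 = 8.5 × 10^8.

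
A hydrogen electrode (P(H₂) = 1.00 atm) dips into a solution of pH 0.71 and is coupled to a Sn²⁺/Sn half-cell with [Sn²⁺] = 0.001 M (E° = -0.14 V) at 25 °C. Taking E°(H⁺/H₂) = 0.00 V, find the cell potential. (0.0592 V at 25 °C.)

The hydrogen couple is the cathode, so E°_cell = 0.14 V; n = 2.
[H⁺] = 10^(−0.71) = 0.19 M, and Q = [Sn²⁺]·P(H₂) / [H⁺]^2 = 0.0263.
E = E° − (0.0592/2) log Q = 0.14 − (0.0592/2)(-1.580) = 0.187 V.

0.19 V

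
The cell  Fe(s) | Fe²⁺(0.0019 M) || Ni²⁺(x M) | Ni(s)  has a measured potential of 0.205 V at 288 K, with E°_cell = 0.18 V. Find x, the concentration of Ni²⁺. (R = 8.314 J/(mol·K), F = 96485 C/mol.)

From the Nernst equation, ln Q = nF(E° − E)/RT = 2×96485×(0.18 − 0.205)/(8.314×288) = -2.015, so Q = 0.133.
With Q = [Fe²⁺]/[Ni²⁺] and the known concentrations, [Ni²⁺] in the denominator gives [Ni²⁺] = 0.014 M.

0.014 M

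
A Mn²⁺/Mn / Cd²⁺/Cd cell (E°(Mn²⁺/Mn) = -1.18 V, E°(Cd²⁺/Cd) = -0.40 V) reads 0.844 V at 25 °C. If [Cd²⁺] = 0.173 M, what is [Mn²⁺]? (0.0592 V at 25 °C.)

From the Nernst equation, log Q = n(E° − E)/0.0592 = 2(0.78 − 0.844)/0.0592 = -2.162, so Q = 0.00688.
With Q = [Mn²⁺]/[Cd²⁺] and the known concentrations, [Mn²⁺] in the numerator gives [Mn²⁺] = 0.0012 M.

0.0012 M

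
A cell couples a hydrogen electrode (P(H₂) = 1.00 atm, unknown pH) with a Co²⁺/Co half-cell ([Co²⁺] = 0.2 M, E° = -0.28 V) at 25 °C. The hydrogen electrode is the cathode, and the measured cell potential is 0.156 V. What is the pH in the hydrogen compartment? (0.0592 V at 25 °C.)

E°_cell = 0.28 V and n = 2.
log Q = n(E° − E)/0.0592 = 2×(0.28 − 0.156)/0.0592 = 4.189.
With Q = [Co²⁺]·P(H₂) / [H⁺]^2, solving for [H⁺] gives log[H⁺] = -2.444, so pH = 2.44.

pH = 2.44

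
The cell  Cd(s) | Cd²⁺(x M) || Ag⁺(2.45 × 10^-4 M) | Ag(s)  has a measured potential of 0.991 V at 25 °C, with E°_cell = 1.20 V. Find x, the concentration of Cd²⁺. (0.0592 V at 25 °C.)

0.69 M

From the Nernst equation, log Q = n(E° − E)/0.0592 = 2(1.20 − 0.991)/0.0592 = 7.061, so Q = 1.15 × 10^7.
With Q = [Cd²⁺]/[Ag⁺]^2 and the known concentrations, [Cd²⁺] in the numerator gives [Cd²⁺] = 0.69 M.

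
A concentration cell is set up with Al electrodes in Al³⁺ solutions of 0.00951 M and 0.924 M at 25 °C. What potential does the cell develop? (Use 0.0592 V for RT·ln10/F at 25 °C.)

Both half-cells are Al³⁺/Al, so E°_cell = 0. The concentrated side is the cathode; the cell reaction moves Al³⁺ from high to low concentration with n = 3.
Q = [Al³⁺]_dilute/[Al³⁺]_conc = 0.00951/0.924 = 0.0103.
E = 0 − (0.0592/3) log Q = −(0.0592/3)(-1.987) = 0.0392 V.

0.039 V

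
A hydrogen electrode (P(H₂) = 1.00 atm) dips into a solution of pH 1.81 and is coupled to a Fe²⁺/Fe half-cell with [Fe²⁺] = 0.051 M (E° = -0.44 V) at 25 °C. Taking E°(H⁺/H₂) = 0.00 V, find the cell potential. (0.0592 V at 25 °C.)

The hydrogen couple is the cathode, so E°_cell = 0.44 V; n = 2.
[H⁺] = 10^(−1.81) = 0.015 M, and Q = [Fe²⁺]·P(H₂) / [H⁺]^2 = 213.
E = E° − (0.0592/2) log Q = 0.44 − (0.0592/2)(2.328) = 0.371 V.

0.37 V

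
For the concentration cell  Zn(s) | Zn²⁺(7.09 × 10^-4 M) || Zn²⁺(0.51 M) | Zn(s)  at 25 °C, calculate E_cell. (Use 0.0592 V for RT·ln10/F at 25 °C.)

Both half-cells are Zn²⁺/Zn, so E°_cell = 0. The concentrated side is the cathode; the cell reaction moves Zn²⁺ from high to low concentration with n = 2.
Q = [Zn²⁺]_dilute/[Zn²⁺]_conc = 7.09 × 10^-4/0.51 = 0.00139.
E = 0 − (0.0592/2) log Q = −(0.0592/2)(-2.857) = 0.0846 V.

0.085 V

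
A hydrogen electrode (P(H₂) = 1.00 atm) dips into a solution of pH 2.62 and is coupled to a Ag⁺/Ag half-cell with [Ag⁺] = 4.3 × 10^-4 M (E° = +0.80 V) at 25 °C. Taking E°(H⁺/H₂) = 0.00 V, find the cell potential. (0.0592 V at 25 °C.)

The Ag⁺/Ag couple is the cathode, so E°_cell = 0.80 V; n = 2.
[H⁺] = 10^(−2.62) = 0.0024 M, and Q = [H⁺]^2 / ([Ag⁺]^2·P(H₂)) = 31.1.
E = E° − (0.0592/2) log Q = 0.80 − (0.0592/2)(1.493) = 0.756 V.

0.76 V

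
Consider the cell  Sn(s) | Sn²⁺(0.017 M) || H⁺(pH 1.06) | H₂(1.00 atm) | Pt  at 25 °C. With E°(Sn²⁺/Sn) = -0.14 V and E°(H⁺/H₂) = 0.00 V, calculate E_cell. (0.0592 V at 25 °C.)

0.13 V

The hydrogen couple is the cathode, so E°_cell = 0.14 V; n = 2.
[H⁺] = 10^(−1.06) = 0.087 M, and Q = [Sn²⁺]·P(H₂) / [H⁺]^2 = 2.24.
E = E° − (0.0592/2) log Q = 0.14 − (0.0592/2)(0.350) = 0.130 V.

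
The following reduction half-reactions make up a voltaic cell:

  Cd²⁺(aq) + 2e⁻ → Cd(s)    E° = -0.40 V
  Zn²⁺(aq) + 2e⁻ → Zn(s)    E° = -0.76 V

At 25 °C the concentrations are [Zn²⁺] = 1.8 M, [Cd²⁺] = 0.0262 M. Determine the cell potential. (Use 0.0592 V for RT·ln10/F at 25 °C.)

0.306 V

The Cd²⁺/Cd couple has the higher reduction potential and acts as the cathode, so E°_cell = -0.40 − (-0.76) = 0.36 V.
Balancing electrons gives n = 2; the reaction quotient is Q = [Zn²⁺]/[Cd²⁺] = 68.7.
At 25 °C, E = E° − (0.0592/n) log Q = 0.36 − (0.0592/2)(1.837) = 0.360 − 0.054 = 0.306 V.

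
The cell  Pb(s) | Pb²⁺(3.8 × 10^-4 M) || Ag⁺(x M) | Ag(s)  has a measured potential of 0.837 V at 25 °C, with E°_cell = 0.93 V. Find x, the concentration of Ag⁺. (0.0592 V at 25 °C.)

From the Nernst equation, log Q = n(E° − E)/0.0592 = 2(0.93 − 0.837)/0.0592 = 3.142, so Q = 1390.
With Q = [Pb²⁺]/[Ag⁺]^2 and the known concentrations, [Ag⁺]^2 in the denominator gives [Ag⁺] = 5.2 × 10^-4 M.

5.2 × 10^-4 M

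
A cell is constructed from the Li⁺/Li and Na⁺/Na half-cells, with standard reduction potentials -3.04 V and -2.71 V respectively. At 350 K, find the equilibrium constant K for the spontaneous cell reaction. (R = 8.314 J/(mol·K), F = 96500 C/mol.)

E°_cell = -2.71 − (-3.04) = 0.33 V, with n = 1 electron transferred.
At equilibrium E = 0, so the Nernst equation gives ln K = nFE°/RT = (1)(96500)(0.33)/((8.314)(350)) = 10.94.
K = e^10.94 = 5.7 × 10^4.

5.7 × 10^4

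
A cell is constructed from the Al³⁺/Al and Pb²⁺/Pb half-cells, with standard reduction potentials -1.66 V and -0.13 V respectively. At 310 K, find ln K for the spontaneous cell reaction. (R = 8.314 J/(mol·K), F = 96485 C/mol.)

E°_cell = -0.13 − (-1.66) = 1.53 V, with n = 6 electrons transferred.
At equilibrium E = 0, so the Nernst equation gives ln K = nFE°/RT = (6)(96485)(1.53)/((8.314)(310)) = 343.66.

ln K = 343.7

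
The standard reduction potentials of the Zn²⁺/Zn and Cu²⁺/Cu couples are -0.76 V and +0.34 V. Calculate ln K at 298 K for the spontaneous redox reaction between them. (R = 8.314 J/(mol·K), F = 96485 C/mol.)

E°_cell = +0.34 − (-0.76) = 1.10 V, with n = 2 electrons transferred.
At equilibrium E = 0, so the Nernst equation gives ln K = nFE°/RT = (2)(96485)(1.10)/((8.314)(298)) = 85.68.

ln K = 85.7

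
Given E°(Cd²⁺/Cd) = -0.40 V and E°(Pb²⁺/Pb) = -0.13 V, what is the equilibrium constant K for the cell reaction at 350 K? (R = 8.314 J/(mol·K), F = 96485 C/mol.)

6 × 10^7

E°_cell = -0.13 − (-0.40) = 0.27 V, with n = 2 electrons transferred.
At equilibrium E = 0, so the Nernst equation gives ln K = nFE°/RT = (2)(96485)(0.27)/((8.314)(350)) = 17.91.
K = e^17.91 = 6 × 10^7.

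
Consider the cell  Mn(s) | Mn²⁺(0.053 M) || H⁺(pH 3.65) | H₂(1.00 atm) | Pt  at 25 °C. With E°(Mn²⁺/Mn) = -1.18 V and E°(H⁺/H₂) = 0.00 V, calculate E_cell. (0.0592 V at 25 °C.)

The hydrogen couple is the cathode, so E°_cell = 1.18 V; n = 2.
[H⁺] = 10^(−3.65) = 2.2 × 10^-4 M, and Q = [Mn²⁺]·P(H₂) / [H⁺]^2 = 1.06 × 10^6.
E = E° − (0.0592/2) log Q = 1.18 − (0.0592/2)(6.024) = 1.002 V.

1.00 V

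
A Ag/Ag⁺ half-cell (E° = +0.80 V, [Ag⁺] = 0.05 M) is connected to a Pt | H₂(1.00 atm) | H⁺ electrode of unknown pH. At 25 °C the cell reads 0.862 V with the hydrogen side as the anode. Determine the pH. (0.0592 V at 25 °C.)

pH = 2.35

E°_cell = 0.80 V and n = 2.
log Q = n(E° − E)/0.0592 = 2×(0.80 − 0.862)/0.0592 = -2.095.
With Q = [H⁺]^2 / ([Ag⁺]^2·P(H₂)), solving for [H⁺] gives log[H⁺] = -2.348, so pH = 2.35.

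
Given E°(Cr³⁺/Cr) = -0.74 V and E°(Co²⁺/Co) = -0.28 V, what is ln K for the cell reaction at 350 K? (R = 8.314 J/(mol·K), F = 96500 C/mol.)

ln K = 91.5

E°_cell = -0.28 − (-0.74) = 0.46 V, with n = 6 electrons transferred.
At equilibrium E = 0, so the Nernst equation gives ln K = nFE°/RT = (6)(96500)(0.46)/((8.314)(350)) = 91.53.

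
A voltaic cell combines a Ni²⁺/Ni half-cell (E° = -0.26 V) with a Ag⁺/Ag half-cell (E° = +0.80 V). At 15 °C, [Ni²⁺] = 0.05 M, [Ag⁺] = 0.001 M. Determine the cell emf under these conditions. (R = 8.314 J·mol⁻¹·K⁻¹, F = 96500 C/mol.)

0.926 V

The Ag⁺/Ag couple has the higher reduction potential and acts as the cathode, so E°_cell = +0.80 − (-0.26) = 1.06 V.
Balancing electrons gives n = 2; the reaction quotient is Q = [Ni²⁺]/[Ag⁺]^2 = 5 × 10^4.
E = E° − (RT/nF) ln Q = 1.06 − (8.314×288)/(2×96500) × (10.820) = 1.060 − 0.134 = 0.926 V.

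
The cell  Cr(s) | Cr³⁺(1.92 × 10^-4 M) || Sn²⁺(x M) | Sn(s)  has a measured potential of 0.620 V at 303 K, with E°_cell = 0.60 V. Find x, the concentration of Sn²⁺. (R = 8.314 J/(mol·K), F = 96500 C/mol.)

0.015 M

From the Nernst equation, ln Q = nF(E° − E)/RT = 6×96500×(0.60 − 0.620)/(8.314×303) = -4.597, so Q = 0.0101.
With Q = [Cr³⁺]^2/[Sn²⁺]^3 and the known concentrations, [Sn²⁺]^3 in the denominator gives [Sn²⁺] = 0.015 M.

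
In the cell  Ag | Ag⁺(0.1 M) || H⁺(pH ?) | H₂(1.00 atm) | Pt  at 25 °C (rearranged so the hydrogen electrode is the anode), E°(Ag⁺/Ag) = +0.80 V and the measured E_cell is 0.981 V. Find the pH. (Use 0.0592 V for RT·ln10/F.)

E°_cell = 0.80 V and n = 2.
log Q = n(E° − E)/0.0592 = 2×(0.80 − 0.981)/0.0592 = -6.115.
With Q = [H⁺]^2 / ([Ag⁺]^2·P(H₂)), solving for [H⁺] gives log[H⁺] = -4.057, so pH = 4.06.

pH = 4.06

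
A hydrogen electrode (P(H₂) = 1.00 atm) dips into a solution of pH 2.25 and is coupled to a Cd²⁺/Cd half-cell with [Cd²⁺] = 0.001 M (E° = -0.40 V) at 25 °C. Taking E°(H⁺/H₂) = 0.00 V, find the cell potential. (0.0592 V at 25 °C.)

0.36 V

The hydrogen couple is the cathode, so E°_cell = 0.40 V; n = 2.
[H⁺] = 10^(−2.25) = 0.0056 M, and Q = [Cd²⁺]·P(H₂) / [H⁺]^2 = 31.6.
E = E° − (0.0592/2) log Q = 0.40 − (0.0592/2)(1.500) = 0.356 V.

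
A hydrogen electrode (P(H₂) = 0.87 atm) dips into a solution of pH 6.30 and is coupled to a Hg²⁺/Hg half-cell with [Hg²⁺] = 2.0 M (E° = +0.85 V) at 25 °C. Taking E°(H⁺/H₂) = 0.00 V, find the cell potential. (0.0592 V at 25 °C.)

1.23 V

The Hg²⁺/Hg couple is the cathode, so E°_cell = 0.85 V; n = 2.
[H⁺] = 10^(−6.30) = 5 × 10^-7 M, and Q = [H⁺]^2 / ([Hg²⁺]·P(H₂)) = 1.44 × 10^-13.
E = E° − (0.0592/2) log Q = 0.85 − (0.0592/2)(-12.841) = 1.230 V.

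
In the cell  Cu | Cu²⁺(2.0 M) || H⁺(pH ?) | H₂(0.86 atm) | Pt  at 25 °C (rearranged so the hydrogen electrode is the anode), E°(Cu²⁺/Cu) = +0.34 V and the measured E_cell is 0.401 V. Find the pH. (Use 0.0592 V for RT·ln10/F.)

pH = 0.91

E°_cell = 0.34 V and n = 2.
log Q = n(E° − E)/0.0592 = 2×(0.34 − 0.401)/0.0592 = -2.061.
With Q = [H⁺]^2 / ([Cu²⁺]·P(H₂)), solving for [H⁺] gives log[H⁺] = -0.913, so pH = 0.91.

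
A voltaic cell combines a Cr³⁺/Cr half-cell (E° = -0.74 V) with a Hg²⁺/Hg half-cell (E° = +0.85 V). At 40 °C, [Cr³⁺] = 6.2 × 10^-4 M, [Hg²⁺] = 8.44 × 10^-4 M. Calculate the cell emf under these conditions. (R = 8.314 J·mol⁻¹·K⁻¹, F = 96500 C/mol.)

1.56 V

The Hg²⁺/Hg couple has the higher reduction potential and acts as the cathode, so E°_cell = +0.85 − (-0.74) = 1.59 V.
Balancing electrons gives n = 6; the reaction quotient is Q = [Cr³⁺]^2/[Hg²⁺]^3 = 639.
E = E° − (RT/nF) ln Q = 1.59 − (8.314×313)/(6×96500) × (6.460) = 1.590 − 0.029 = 1.561 V.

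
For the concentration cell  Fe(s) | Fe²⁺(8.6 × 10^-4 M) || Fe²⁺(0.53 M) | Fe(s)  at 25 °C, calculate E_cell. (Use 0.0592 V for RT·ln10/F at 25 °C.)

Both half-cells are Fe²⁺/Fe, so E°_cell = 0. The concentrated side is the cathode; the cell reaction moves Fe²⁺ from high to low concentration with n = 2.
Q = [Fe²⁺]_dilute/[Fe²⁺]_conc = 8.6 × 10^-4/0.53 = 0.00162.
E = 0 − (0.0592/2) log Q = −(0.0592/2)(-2.790) = 0.0826 V.

0.083 V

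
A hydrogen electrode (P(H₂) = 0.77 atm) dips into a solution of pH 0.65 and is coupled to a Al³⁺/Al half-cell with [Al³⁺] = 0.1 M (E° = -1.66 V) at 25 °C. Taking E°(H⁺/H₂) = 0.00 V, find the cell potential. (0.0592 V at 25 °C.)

The hydrogen couple is the cathode, so E°_cell = 1.66 V; n = 6.
[H⁺] = 10^(−0.65) = 0.22 M, and Q = [Al³⁺]^2·P(H₂)^3 / [H⁺]^6 = 36.3.
E = E° − (0.0592/6) log Q = 1.66 − (0.0592/6)(1.559) = 1.645 V.

1.64 V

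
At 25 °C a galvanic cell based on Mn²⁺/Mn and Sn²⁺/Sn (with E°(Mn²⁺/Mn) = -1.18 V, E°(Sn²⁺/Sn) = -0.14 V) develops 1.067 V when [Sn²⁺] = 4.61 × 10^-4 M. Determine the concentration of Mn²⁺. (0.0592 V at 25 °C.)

From the Nernst equation, log Q = n(E° − E)/0.0592 = 2(1.04 − 1.067)/0.0592 = -0.912, so Q = 0.122.
With Q = [Mn²⁺]/[Sn²⁺] and the known concentrations, [Mn²⁺] in the numerator gives [Mn²⁺] = 5.6 × 10^-5 M.

5.6 × 10^-5 M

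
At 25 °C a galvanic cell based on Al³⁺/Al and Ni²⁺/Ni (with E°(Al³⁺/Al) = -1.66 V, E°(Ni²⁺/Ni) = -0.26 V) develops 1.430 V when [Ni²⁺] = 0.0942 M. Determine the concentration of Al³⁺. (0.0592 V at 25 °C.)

8.7 × 10^-4 M

From the Nernst equation, log Q = n(E° − E)/0.0592 = 6(1.40 − 1.430)/0.0592 = -3.041, so Q = 9.11 × 10^-4.
With Q = [Al³⁺]^2/[Ni²⁺]^3 and the known concentrations, [Al³⁺]^2 in the numerator gives [Al³⁺] = 8.7 × 10^-4 M.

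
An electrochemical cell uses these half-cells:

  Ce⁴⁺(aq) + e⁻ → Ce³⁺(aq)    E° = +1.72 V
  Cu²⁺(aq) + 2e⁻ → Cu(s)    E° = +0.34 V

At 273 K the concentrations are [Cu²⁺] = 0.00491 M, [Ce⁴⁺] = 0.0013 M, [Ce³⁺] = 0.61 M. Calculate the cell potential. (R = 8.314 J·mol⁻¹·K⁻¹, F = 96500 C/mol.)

The Ce⁴⁺/Ce³⁺ couple has the higher reduction potential and acts as the cathode, so E°_cell = +1.72 − (+0.34) = 1.38 V.
Balancing electrons gives n = 2; the reaction quotient is Q = [Cu²⁺]·[Ce³⁺]^2/[Ce⁴⁺]^2 = 1080.
E = E° − (RT/nF) ln Q = 1.38 − (8.314×273)/(2×96500) × (6.986) = 1.380 − 0.082 = 1.298 V.

1.30 V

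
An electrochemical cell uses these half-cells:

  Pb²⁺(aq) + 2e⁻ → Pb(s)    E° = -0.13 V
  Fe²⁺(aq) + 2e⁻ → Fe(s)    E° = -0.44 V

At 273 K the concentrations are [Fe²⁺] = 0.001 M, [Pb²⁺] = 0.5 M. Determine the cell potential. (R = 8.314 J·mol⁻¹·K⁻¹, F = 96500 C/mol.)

0.383 V

The Pb²⁺/Pb couple has the higher reduction potential and acts as the cathode, so E°_cell = -0.13 − (-0.44) = 0.31 V.
Balancing electrons gives n = 2; the reaction quotient is Q = [Fe²⁺]/[Pb²⁺] = 0.00200.
E = E° − (RT/nF) ln Q = 0.31 − (8.314×273)/(2×96500) × (-6.215) = 0.310 + 0.073 = 0.383 V.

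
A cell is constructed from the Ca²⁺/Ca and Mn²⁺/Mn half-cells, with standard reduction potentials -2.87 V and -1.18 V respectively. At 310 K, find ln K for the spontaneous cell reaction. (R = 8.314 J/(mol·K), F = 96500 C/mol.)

E°_cell = -1.18 − (-2.87) = 1.69 V, with n = 2 electrons transferred.
At equilibrium E = 0, so the Nernst equation gives ln K = nFE°/RT = (2)(96500)(1.69)/((8.314)(310)) = 126.55.

ln K = 126.6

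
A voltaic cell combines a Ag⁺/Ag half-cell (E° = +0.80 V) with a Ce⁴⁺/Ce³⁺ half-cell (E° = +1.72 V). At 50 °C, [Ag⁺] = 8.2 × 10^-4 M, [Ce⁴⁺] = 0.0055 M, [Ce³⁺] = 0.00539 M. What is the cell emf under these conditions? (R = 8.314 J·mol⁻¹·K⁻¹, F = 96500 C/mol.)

The Ce⁴⁺/Ce³⁺ couple has the higher reduction potential and acts as the cathode, so E°_cell = +1.72 − (+0.80) = 0.92 V.
Balancing electrons gives n = 1; the reaction quotient is Q = [Ag⁺]·[Ce³⁺]/[Ce⁴⁺] = 8.04 × 10^-4.
E = E° − (RT/nF) ln Q = 0.92 − (8.314×323)/(1×96500) × (-7.126) = 0.920 + 0.198 = 1.118 V.

1.12 V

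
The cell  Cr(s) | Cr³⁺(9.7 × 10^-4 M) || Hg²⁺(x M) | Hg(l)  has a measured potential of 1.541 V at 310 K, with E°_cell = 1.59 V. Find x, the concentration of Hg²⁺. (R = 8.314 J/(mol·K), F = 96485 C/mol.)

From the Nernst equation, ln Q = nF(E° − E)/RT = 6×96485×(1.59 − 1.541)/(8.314×310) = 11.006, so Q = 6.02 × 10^4.
With Q = [Cr³⁺]^2/[Hg²⁺]^3 and the known concentrations, [Hg²⁺]^3 in the denominator gives [Hg²⁺] = 2.5 × 10^-4 M.

2.5 × 10^-4 M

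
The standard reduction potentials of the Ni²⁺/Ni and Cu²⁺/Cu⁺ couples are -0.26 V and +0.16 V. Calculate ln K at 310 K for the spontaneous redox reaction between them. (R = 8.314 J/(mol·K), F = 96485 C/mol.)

E°_cell = +0.16 − (-0.26) = 0.42 V, with n = 2 electrons transferred.
At equilibrium E = 0, so the Nernst equation gives ln K = nFE°/RT = (2)(96485)(0.42)/((8.314)(310)) = 31.45.

ln K = 31.4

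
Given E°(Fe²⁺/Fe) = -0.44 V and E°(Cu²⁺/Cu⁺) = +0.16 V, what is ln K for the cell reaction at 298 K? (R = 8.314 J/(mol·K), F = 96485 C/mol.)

ln K = 46.7

E°_cell = +0.16 − (-0.44) = 0.60 V, with n = 2 electrons transferred.
At equilibrium E = 0, so the Nernst equation gives ln K = nFE°/RT = (2)(96485)(0.60)/((8.314)(298)) = 46.73.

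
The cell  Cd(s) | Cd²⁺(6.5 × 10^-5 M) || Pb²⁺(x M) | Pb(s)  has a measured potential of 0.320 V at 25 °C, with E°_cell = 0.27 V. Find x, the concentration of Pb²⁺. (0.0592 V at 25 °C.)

0.0032 M

From the Nernst equation, log Q = n(E° − E)/0.0592 = 2(0.27 − 0.320)/0.0592 = -1.689, so Q = 0.0205.
With Q = [Cd²⁺]/[Pb²⁺] and the known concentrations, [Pb²⁺] in the denominator gives [Pb²⁺] = 0.0032 M.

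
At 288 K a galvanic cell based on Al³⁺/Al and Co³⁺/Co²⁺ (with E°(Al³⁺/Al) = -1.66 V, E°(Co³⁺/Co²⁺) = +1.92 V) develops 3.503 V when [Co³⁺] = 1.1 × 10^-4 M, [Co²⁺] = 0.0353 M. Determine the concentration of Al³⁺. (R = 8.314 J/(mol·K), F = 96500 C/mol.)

From the Nernst equation, ln Q = nF(E° − E)/RT = 3×96500×(3.58 − 3.503)/(8.314×288) = 9.310, so Q = 1.1 × 10^4.
With Q = [Al³⁺]·[Co²⁺]^3/[Co³⁺]^3 and the known concentrations, [Al³⁺] in the numerator gives [Al³⁺] = 3.3 × 10^-4 M.

3.3 × 10^-4 M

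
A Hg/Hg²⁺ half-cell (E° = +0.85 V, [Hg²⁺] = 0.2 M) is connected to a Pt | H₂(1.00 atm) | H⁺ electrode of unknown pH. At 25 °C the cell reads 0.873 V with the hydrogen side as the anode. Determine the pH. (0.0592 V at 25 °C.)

E°_cell = 0.85 V and n = 2.
log Q = n(E° − E)/0.0592 = 2×(0.85 − 0.873)/0.0592 = -0.777.
With Q = [H⁺]^2 / ([Hg²⁺]·P(H₂)), solving for [H⁺] gives log[H⁺] = -0.738, so pH = 0.74.

pH = 0.74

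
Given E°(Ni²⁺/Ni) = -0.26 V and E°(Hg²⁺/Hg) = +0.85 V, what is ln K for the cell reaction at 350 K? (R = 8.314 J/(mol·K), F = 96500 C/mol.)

ln K = 73.6

E°_cell = +0.85 − (-0.26) = 1.11 V, with n = 2 electrons transferred.
At equilibrium E = 0, so the Nernst equation gives ln K = nFE°/RT = (2)(96500)(1.11)/((8.314)(350)) = 73.62.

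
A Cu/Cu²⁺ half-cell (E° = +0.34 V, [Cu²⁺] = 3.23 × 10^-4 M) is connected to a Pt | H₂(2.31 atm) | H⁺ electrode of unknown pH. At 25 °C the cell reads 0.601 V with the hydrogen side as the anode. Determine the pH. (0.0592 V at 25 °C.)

pH = 5.97

E°_cell = 0.34 V and n = 2.
log Q = n(E° − E)/0.0592 = 2×(0.34 − 0.601)/0.0592 = -8.818.
With Q = [H⁺]^2 / ([Cu²⁺]·P(H₂)), solving for [H⁺] gives log[H⁺] = -5.972, so pH = 5.97.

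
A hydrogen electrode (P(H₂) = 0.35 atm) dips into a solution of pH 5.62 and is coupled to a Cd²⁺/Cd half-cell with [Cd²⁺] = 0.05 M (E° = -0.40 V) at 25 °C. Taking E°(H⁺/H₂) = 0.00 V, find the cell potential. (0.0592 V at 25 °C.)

0.12 V

The hydrogen couple is the cathode, so E°_cell = 0.40 V; n = 2.
[H⁺] = 10^(−5.62) = 2.4 × 10^-6 M, and Q = [Cd²⁺]·P(H₂) / [H⁺]^2 = 3.04 × 10^9.
E = E° − (0.0592/2) log Q = 0.40 − (0.0592/2)(9.483) = 0.119 V.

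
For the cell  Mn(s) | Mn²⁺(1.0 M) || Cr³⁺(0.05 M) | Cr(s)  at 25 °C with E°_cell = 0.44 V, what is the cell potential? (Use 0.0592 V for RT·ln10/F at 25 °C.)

0.414 V

Balancing electrons gives n = 6; the reaction quotient is Q = [Mn²⁺]^3/[Cr³⁺]^2 = 400.
At 25 °C, E = E° − (0.0592/n) log Q = 0.44 − (0.0592/6)(2.602) = 0.440 − 0.026 = 0.414 V.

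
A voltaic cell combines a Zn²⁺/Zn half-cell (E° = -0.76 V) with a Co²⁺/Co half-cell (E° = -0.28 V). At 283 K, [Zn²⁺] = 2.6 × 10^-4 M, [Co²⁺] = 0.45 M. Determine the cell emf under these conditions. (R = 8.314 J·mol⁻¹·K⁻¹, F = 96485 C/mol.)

0.571 V

The Co²⁺/Co couple has the higher reduction potential and acts as the cathode, so E°_cell = -0.28 − (-0.76) = 0.48 V.
Balancing electrons gives n = 2; the reaction quotient is Q = [Zn²⁺]/[Co²⁺] = 5.78 × 10^-4.
E = E° − (RT/nF) ln Q = 0.48 − (8.314×283)/(2×96485) × (-7.456) = 0.480 + 0.091 = 0.571 V.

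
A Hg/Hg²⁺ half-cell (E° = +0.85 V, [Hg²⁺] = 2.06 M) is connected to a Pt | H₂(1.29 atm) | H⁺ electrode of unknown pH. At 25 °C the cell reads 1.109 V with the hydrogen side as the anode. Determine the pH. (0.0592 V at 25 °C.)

pH = 4.16

E°_cell = 0.85 V and n = 2.
log Q = n(E° − E)/0.0592 = 2×(0.85 − 1.109)/0.0592 = -8.750.
With Q = [H⁺]^2 / ([Hg²⁺]·P(H₂)), solving for [H⁺] gives log[H⁺] = -4.163, so pH = 4.16.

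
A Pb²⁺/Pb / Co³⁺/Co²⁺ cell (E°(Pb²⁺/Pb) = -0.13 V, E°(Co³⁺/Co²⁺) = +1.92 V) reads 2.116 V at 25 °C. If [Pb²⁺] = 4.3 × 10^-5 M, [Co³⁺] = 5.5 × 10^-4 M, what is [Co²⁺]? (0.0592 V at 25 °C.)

From the Nernst equation, log Q = n(E° − E)/0.0592 = 2(2.05 − 2.116)/0.0592 = -2.230, so Q = 0.00589.
With Q = [Pb²⁺]·[Co²⁺]^2/[Co³⁺]^2 and the known concentrations, [Co²⁺]^2 in the numerator gives [Co²⁺] = 0.0064 M.

0.0064 M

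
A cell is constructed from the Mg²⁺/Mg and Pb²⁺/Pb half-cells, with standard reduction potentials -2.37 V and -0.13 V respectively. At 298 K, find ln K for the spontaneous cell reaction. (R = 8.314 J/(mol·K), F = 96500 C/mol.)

E°_cell = -0.13 − (-2.37) = 2.24 V, with n = 2 electrons transferred.
At equilibrium E = 0, so the Nernst equation gives ln K = nFE°/RT = (2)(96500)(2.24)/((8.314)(298)) = 174.49.

ln K = 174.5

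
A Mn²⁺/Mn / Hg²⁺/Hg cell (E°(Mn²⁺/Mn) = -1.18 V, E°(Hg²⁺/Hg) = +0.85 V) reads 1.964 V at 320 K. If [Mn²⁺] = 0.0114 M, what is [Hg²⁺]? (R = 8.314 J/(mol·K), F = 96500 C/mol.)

From the Nernst equation, ln Q = nF(E° − E)/RT = 2×96500×(2.03 − 1.964)/(8.314×320) = 4.788, so Q = 120.
With Q = [Mn²⁺]/[Hg²⁺] and the known concentrations, [Hg²⁺] in the denominator gives [Hg²⁺] = 9.5 × 10^-5 M.

9.5 × 10^-5 M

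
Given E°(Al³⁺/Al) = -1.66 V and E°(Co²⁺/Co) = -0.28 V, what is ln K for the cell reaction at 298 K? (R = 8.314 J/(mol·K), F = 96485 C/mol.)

E°_cell = -0.28 − (-1.66) = 1.38 V, with n = 6 electrons transferred.
At equilibrium E = 0, so the Nernst equation gives ln K = nFE°/RT = (6)(96485)(1.38)/((8.314)(298)) = 322.45.

ln K = 322.5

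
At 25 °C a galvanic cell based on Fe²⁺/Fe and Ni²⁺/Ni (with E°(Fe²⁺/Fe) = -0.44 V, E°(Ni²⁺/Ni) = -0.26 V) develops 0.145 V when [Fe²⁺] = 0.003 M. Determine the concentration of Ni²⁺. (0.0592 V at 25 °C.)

From the Nernst equation, log Q = n(E° − E)/0.0592 = 2(0.18 − 0.145)/0.0592 = 1.182, so Q = 15.2.
With Q = [Fe²⁺]/[Ni²⁺] and the known concentrations, [Ni²⁺] in the denominator gives [Ni²⁺] = 2 × 10^-4 M.

2 × 10^-4 M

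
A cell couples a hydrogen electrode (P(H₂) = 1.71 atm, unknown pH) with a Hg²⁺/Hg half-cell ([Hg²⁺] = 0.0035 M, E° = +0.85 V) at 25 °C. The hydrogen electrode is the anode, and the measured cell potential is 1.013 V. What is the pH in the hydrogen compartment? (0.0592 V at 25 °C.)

E°_cell = 0.85 V and n = 2.
log Q = n(E° − E)/0.0592 = 2×(0.85 − 1.013)/0.0592 = -5.507.
With Q = [H⁺]^2 / ([Hg²⁺]·P(H₂)), solving for [H⁺] gives log[H⁺] = -3.865, so pH = 3.86.

pH = 3.86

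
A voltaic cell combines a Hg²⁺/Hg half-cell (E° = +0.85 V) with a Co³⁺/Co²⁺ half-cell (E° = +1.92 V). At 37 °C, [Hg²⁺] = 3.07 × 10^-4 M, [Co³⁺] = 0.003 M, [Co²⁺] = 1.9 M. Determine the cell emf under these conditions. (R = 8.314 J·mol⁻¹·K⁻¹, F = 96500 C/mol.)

The Co³⁺/Co²⁺ couple has the higher reduction potential and acts as the cathode, so E°_cell = +1.92 − (+0.85) = 1.07 V.
Balancing electrons gives n = 2; the reaction quotient is Q = [Hg²⁺]·[Co²⁺]^2/[Co³⁺]^2 = 123.
E = E° − (RT/nF) ln Q = 1.07 − (8.314×310)/(2×96500) × (4.813) = 1.070 − 0.064 = 1.006 V.

1.01 V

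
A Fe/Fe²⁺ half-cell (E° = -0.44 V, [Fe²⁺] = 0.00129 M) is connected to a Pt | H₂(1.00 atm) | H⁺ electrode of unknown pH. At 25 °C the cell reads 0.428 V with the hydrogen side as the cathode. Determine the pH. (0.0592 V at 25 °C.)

E°_cell = 0.44 V and n = 2.
log Q = n(E° − E)/0.0592 = 2×(0.44 − 0.428)/0.0592 = 0.405.
With Q = [Fe²⁺]·P(H₂) / [H⁺]^2, solving for [H⁺] gives log[H⁺] = -1.647, so pH = 1.65.

pH = 1.65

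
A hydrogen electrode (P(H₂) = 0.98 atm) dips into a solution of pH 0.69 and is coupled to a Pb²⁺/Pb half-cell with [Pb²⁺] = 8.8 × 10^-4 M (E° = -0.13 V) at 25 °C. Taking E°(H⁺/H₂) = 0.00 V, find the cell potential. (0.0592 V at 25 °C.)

The hydrogen couple is the cathode, so E°_cell = 0.13 V; n = 2.
[H⁺] = 10^(−0.69) = 0.20 M, and Q = [Pb²⁺]·P(H₂) / [H⁺]^2 = 0.0207.
E = E° − (0.0592/2) log Q = 0.13 − (0.0592/2)(-1.684) = 0.180 V.

0.18 V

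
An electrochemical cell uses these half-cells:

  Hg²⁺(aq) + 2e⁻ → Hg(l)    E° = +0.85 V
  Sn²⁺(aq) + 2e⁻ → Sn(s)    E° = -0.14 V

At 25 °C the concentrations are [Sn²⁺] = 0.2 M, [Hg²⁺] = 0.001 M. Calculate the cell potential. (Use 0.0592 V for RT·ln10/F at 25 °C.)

0.922 V

The Hg²⁺/Hg couple has the higher reduction potential and acts as the cathode, so E°_cell = +0.85 − (-0.14) = 0.99 V.
Balancing electrons gives n = 2; the reaction quotient is Q = [Sn²⁺]/[Hg²⁺] = 200.
At 25 °C, E = E° − (0.0592/n) log Q = 0.99 − (0.0592/2)(2.301) = 0.990 − 0.068 = 0.922 V.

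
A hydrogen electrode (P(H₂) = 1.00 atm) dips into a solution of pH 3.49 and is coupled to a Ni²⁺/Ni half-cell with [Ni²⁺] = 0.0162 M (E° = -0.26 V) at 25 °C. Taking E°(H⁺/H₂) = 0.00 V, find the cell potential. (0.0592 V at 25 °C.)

The hydrogen couple is the cathode, so E°_cell = 0.26 V; n = 2.
[H⁺] = 10^(−3.49) = 3.2 × 10^-4 M, and Q = [Ni²⁺]·P(H₂) / [H⁺]^2 = 1.55 × 10^5.
E = E° − (0.0592/2) log Q = 0.26 − (0.0592/2)(5.190) = 0.106 V.

0.11 V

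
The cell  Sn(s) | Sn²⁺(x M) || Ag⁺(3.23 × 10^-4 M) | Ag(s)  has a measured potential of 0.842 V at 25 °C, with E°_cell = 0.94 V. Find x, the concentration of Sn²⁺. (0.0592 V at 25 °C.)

2.1 × 10^-4 M

From the Nernst equation, log Q = n(E° − E)/0.0592 = 2(0.94 − 0.842)/0.0592 = 3.311, so Q = 2050.
With Q = [Sn²⁺]/[Ag⁺]^2 and the known concentrations, [Sn²⁺] in the numerator gives [Sn²⁺] = 2.1 × 10^-4 M.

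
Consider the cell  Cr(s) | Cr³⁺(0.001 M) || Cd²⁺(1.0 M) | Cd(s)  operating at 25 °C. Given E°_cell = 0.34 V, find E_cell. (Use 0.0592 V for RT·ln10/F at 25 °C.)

0.399 V

Balancing electrons gives n = 6; the reaction quotient is Q = [Cr³⁺]^2/[Cd²⁺]^3 = 1 × 10^-6.
At 25 °C, E = E° − (0.0592/n) log Q = 0.34 − (0.0592/6)(-6.000) = 0.340 + 0.059 = 0.399 V.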